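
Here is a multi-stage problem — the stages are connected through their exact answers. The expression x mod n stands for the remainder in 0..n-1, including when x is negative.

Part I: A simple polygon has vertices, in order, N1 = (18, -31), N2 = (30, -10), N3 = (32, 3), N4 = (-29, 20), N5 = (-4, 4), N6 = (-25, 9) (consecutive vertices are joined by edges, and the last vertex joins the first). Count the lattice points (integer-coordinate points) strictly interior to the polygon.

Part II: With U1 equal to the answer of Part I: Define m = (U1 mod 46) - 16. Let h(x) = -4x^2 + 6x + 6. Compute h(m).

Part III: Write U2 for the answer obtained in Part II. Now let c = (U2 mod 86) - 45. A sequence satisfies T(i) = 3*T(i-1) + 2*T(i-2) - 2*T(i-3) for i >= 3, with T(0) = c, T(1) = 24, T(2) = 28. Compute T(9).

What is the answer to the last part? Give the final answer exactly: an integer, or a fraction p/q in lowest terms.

Part I: cross terms: (18*-10 - 30*-31)=750, (30*3 - 32*-10)=410, (32*20 - -29*3)=727, (-29*4 - -4*20)=-36, (-4*9 - -25*4)=64, (-25*-31 - 18*9)=613; twice the area = |2528| = 2528; area = 1264; boundary points = 3 + 1 + 1 + 1 + 1 + 1 = 8; strictly interior points = area - boundary/2 + 1 = 1261; answer 1261
Part II: U1 = 1261; m = 3; -4*(3)^2 + 6*(3)^1 + 6 = (-36) + (18) + (6) = -12; answer -12
Part III: U2 = -12; c = 29; T(3) = 3*(28) + 2*(24) - 2*(29) = 74; iterating: T(3)=74, T(4)=230, T(5)=782, T(6)=2658, T(7)=9078, T(8)=30986, T(9)=105798; answer 105798

105798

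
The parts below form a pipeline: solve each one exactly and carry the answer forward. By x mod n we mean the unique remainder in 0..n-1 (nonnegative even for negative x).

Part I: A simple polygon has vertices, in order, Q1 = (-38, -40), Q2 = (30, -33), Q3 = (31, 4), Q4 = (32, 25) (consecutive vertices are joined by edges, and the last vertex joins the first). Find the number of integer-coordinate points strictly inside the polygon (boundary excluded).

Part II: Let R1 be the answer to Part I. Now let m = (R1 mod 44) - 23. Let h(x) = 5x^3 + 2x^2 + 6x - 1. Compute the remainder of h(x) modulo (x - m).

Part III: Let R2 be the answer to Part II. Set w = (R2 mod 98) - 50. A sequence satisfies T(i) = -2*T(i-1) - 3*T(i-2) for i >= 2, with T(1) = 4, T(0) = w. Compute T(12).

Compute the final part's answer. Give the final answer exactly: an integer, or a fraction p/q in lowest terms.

25510

Part I: cross terms: (-38*-33 - 30*-40)=2454, (30*4 - 31*-33)=1143, (31*25 - 32*4)=647, (32*-40 - -38*25)=-330; twice the area = |3914| = 3914; area = 1957; boundary points = 1 + 1 + 1 + 5 = 8; strictly interior points = area - boundary/2 + 1 = 1954; answer 1954
Part II: R1 = 1954; m = -5; remainder = value at the root: 5*(-5)^3 + 2*(-5)^2 + 6*(-5)^1 - 1 = (-625) + (50) + (-30) + (-1) = -606; answer -606
Part III: R2 = -606; w = 30; T(2) = -2*(4) - 3*(30) = -98; iterating: T(2)=-98, T(3)=184, T(4)=-74, T(5)=-404, T(6)=1030, T(7)=-848, T(8)=-1394, T(9)=5332, T(10)=-6482, T(11)=-3032, T(12)=25510; answer 25510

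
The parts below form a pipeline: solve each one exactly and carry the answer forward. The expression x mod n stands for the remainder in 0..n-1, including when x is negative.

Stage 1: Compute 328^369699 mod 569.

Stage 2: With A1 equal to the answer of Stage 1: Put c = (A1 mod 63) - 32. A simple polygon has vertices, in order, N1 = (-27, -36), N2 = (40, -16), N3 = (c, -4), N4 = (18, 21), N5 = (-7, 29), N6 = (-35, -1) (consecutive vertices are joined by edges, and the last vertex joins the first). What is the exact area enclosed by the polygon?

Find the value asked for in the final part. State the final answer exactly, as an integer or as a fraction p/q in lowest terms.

Stage 1: squarings mod 569: 328^1=328, 328^2=43, 328^4=142, 328^8=249, 328^16=549, 328^32=400, 328^64=111, 328^128=372, 328^256=117, 328^512=33, 328^1024=520, 328^2048=125, 328^4096=262, 328^8192=364, 328^16384=488, 328^32768=302, 328^65536=164, 328^131072=153, 328^262144=80; 328^369699 = 328^1 * 328^2 * 328^32 * 328^1024 * 328^8192 * 328^32768 * 328^65536 * 328^262144 = 285 (mod 569); answer 285
Stage 2: A1 = 285; c = 1; cross terms: (-27*-16 - 40*-36)=1872, (40*-4 - 1*-16)=-144, (1*21 - 18*-4)=93, (18*29 - -7*21)=669, (-7*-1 - -35*29)=1022, (-35*-36 - -27*-1)=1233; twice the area = |4745| = 4745; area = 4745/2; answer 4745/2

4745/2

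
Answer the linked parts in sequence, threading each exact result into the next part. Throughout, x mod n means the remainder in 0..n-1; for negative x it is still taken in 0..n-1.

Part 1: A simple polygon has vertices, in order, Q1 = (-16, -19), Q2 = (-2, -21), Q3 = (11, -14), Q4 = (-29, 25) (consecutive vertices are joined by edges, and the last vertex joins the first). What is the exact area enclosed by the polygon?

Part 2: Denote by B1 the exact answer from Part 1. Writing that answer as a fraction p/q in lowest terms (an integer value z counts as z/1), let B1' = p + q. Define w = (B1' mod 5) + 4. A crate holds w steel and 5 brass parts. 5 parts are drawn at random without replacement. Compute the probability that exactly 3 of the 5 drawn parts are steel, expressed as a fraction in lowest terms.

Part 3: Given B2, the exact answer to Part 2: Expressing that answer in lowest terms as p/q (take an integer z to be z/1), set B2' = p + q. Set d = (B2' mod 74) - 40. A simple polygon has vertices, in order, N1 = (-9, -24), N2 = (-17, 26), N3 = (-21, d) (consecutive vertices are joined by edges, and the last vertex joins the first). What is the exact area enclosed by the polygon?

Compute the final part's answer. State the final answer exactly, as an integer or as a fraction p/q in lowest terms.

80

Part 1: cross terms: (-16*-21 - -2*-19)=298, (-2*-14 - 11*-21)=259, (11*25 - -29*-14)=-131, (-29*-19 - -16*25)=951; twice the area = |1377| = 1377; area = 1377/2; answer 1377/2
Part 2: B1 = 1377/2; threaded value p + q = 1379; w = 8; total draws C(13,5) = 1287; favorable C(8,3)*C(5,2) = 560; P = 560/1287; answer 560/1287
Part 3: B2 = 560/1287; threaded value p + q = 1847; d = 31; cross terms: (-9*26 - -17*-24)=-642, (-17*31 - -21*26)=19, (-21*-24 - -9*31)=783; twice the area = |160| = 160; area = 80; answer 80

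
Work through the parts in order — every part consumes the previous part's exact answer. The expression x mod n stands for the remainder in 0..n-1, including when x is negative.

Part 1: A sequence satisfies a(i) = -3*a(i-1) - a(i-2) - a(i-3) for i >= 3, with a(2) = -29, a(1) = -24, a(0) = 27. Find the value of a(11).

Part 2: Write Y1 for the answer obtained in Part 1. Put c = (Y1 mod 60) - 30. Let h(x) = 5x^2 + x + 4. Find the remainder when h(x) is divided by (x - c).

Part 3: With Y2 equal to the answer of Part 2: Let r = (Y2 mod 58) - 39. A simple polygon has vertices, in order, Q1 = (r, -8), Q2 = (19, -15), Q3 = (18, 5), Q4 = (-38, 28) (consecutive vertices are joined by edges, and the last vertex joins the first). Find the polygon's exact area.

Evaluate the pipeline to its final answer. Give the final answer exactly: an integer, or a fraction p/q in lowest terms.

1424

Part 1: a(3) = -3*(-29) - 1*(-24) - 1*(27) = 84; iterating: a(3)=84, a(4)=-199, a(5)=542, a(6)=-1511, a(7)=4190, a(8)=-11601, a(9)=32124, a(10)=-88961, a(11)=246360; answer 246360
Part 2: Y1 = 246360; c = -30; remainder = value at the root: 5*(-30)^2 + 1*(-30)^1 + 4 = (4500) + (-30) + (4) = 4474; answer 4474
Part 3: Y2 = 4474; r = -31; cross terms: (-31*-15 - 19*-8)=617, (19*5 - 18*-15)=365, (18*28 - -38*5)=694, (-38*-8 - -31*28)=1172; twice the area = |2848| = 2848; area = 1424; answer 1424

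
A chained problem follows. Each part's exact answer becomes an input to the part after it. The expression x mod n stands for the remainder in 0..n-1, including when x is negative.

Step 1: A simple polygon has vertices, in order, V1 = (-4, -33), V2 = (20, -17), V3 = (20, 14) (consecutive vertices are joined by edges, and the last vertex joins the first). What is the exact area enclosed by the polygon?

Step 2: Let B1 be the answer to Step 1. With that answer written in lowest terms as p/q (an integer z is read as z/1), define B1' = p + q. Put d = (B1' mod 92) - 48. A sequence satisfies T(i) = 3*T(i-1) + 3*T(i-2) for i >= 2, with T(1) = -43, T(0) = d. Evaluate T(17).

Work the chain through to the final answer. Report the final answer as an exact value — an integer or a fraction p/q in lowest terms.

-116117877078

Step 1: cross terms: (-4*-17 - 20*-33)=728, (20*14 - 20*-17)=620, (20*-33 - -4*14)=-604; twice the area = |744| = 744; area = 372; answer 372
Step 2: B1 = 372; threaded value p + q = 373; d = -43; T(2) = 3*(-43) + 3*(-43) = -258; iterating: T(2)=-258, T(3)=-903, T(4)=-3483, T(5)=-13158, T(6)=-49923, T(7)=-189243, T(8)=-717498, T(9)=-2720223, T(10)=-10313163, T(11)=-39100158, T(12)=-148239963, T(13)=-562020363, T(14)=-2130780978, T(15)=-8078404023, T(16)=-30627555003, T(17)=-116117877078; answer -116117877078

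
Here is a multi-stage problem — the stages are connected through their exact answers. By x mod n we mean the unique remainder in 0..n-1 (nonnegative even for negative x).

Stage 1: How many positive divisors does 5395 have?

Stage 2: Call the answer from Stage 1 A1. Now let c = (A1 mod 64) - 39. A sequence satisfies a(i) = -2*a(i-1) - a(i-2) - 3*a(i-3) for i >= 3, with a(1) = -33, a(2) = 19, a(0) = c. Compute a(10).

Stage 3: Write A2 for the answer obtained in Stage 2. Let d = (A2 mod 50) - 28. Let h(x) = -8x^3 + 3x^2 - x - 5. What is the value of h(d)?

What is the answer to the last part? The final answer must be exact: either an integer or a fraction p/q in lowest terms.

Stage 1: 5395 = 5 * 13 * 83; number of divisors = (1+1) * (1+1) * (1+1) = 8; answer 8
Stage 2: A1 = 8; c = -31; a(3) = -2*(19) - 1*(-33) - 3*(-31) = 88; iterating: a(3)=88, a(4)=-96, a(5)=47, a(6)=-262, a(7)=765, a(8)=-1409, a(9)=2839, a(10)=-6564; answer -6564
Stage 3: A2 = -6564; d = 8; -8*(8)^3 + 3*(8)^2 - 1*(8)^1 - 5 = (-4096) + (192) + (-8) + (-5) = -3917; answer -3917

-3917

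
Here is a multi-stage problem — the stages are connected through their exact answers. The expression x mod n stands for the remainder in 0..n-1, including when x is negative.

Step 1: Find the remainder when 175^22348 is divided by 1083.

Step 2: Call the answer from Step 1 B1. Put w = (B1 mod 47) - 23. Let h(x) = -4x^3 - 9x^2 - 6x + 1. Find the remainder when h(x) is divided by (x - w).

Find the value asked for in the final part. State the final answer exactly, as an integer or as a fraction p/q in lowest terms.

-423

Step 1: squarings mod 1083: 175^1=175, 175^2=301, 175^4=712, 175^8=100, 175^16=253, 175^32=112, 175^64=631, 175^128=700, 175^256=484, 175^512=328, 175^1024=367, 175^2048=397, 175^4096=574, 175^8192=244, 175^16384=1054; 175^22348 = 175^4 * 175^8 * 175^64 * 175^256 * 175^512 * 175^1024 * 175^4096 * 175^16384 = 403 (mod 1083); answer 403
Step 2: B1 = 403; w = 4; remainder = value at the root: -4*(4)^3 - 9*(4)^2 - 6*(4)^1 + 1 = (-256) + (-144) + (-24) + (1) = -423; answer -423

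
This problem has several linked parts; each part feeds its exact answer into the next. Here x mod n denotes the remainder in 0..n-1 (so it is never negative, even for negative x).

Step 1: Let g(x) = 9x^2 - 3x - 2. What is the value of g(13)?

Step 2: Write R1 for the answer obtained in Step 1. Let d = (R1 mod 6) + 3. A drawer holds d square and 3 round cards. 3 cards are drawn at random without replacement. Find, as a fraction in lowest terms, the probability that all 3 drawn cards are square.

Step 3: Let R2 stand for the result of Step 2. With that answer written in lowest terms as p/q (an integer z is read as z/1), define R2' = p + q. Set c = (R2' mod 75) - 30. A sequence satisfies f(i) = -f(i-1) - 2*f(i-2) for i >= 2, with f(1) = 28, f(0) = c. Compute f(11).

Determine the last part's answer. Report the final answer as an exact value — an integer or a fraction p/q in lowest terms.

Step 1: 9*(13)^2 - 3*(13)^1 - 2 = (1521) + (-39) + (-2) = 1480; answer 1480
Step 2: R1 = 1480; d = 7; total draws C(10,3) = 120; favorable C(7,3) = 35; P = 7/24; answer 7/24
Step 3: R2 = 7/24; threaded value p + q = 31; c = 1; f(2) = -1*(28) - 2*(1) = -30; iterating: f(2)=-30, f(3)=-26, f(4)=86, f(5)=-34, f(6)=-138, f(7)=206, f(8)=70, f(9)=-482, f(10)=342, f(11)=622; answer 622

622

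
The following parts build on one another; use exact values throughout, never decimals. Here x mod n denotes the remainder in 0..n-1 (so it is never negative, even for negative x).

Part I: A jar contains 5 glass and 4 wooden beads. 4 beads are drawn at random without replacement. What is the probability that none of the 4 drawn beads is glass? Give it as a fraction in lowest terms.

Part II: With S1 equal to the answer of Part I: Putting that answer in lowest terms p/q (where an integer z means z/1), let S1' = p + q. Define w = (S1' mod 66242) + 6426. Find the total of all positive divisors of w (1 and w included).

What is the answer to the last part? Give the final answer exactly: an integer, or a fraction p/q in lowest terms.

6554

Part I: total draws C(9,4) = 126; favorable C(4,4) = 1; P = 1/126; answer 1/126
Part II: S1 = 1/126; threaded value p + q = 127; w = 6553; 6553 is prime, so its only divisors are 1 and 6553; sigma = 1 + 6553 = 6554; answer 6554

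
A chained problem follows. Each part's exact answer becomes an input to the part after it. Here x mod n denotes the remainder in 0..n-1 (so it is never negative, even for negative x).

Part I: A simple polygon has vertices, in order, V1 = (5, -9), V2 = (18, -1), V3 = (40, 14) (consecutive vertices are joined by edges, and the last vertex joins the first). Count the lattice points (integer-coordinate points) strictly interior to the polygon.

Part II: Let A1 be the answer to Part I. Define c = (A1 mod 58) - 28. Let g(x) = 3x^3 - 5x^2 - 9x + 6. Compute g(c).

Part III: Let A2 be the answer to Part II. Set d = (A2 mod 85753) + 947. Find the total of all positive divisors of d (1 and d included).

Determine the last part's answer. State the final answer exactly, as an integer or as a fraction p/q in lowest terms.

77400

Part I: cross terms: (5*-1 - 18*-9)=157, (18*14 - 40*-1)=292, (40*-9 - 5*14)=-430; twice the area = |19| = 19; area = 19/2; boundary points = 1 + 1 + 1 = 3; strictly interior points = area - boundary/2 + 1 = 9; answer 9
Part II: A1 = 9; c = -19; 3*(-19)^3 - 5*(-19)^2 - 9*(-19)^1 + 6 = (-20577) + (-1805) + (171) + (6) = -22205; answer -22205
Part III: A2 = -22205; d = 64495; 64495 = 5 * 12899; sigma = (1 + 5) * (1 + 12899) = 6 * 12900 = 77400; answer 77400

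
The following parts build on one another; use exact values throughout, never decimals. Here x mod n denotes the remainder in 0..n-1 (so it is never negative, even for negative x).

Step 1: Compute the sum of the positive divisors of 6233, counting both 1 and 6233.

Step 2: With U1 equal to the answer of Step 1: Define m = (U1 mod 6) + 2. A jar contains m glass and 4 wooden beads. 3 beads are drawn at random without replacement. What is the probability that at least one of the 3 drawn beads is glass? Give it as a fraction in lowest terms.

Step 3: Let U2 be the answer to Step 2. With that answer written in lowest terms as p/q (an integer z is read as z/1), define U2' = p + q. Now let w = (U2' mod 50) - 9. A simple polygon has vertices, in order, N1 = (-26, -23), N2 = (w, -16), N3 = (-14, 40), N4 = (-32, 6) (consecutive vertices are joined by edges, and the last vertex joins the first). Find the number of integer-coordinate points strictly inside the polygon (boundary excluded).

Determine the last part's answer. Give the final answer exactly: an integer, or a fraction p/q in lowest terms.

1132

Step 1: 6233 = 23 * 271; sigma = (1 + 23) * (1 + 271) = 24 * 272 = 6528; answer 6528
Step 2: U1 = 6528; m = 2; total draws C(6,3) = 20; complement C(4,3) = 4; favorable 20 - 4 = 16; P = 4/5; answer 4/5
Step 3: U2 = 4/5; threaded value p + q = 9; w = 0; cross terms: (-26*-16 - 0*-23)=416, (0*40 - -14*-16)=-224, (-14*6 - -32*40)=1196, (-32*-23 - -26*6)=892; twice the area = |2280| = 2280; area = 1140; boundary points = 1 + 14 + 2 + 1 = 18; strictly interior points = area - boundary/2 + 1 = 1132; answer 1132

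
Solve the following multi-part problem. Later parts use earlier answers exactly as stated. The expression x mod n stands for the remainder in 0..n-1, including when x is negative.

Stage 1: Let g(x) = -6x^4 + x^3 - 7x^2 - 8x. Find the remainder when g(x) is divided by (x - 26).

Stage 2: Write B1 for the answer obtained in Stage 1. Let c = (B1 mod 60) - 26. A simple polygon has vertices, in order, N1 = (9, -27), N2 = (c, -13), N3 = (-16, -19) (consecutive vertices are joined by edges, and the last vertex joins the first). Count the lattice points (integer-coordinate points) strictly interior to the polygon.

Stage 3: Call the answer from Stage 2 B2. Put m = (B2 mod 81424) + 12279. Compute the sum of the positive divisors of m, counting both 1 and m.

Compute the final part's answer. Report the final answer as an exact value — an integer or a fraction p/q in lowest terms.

22176

Stage 1: remainder = value at the root: -6*(26)^4 + 1*(26)^3 - 7*(26)^2 - 8*(26)^1 = (-2741856) + (17576) + (-4732) + (-208) = -2729220; answer -2729220
Stage 2: B1 = -2729220; c = -26; cross terms: (9*-13 - -26*-27)=-819, (-26*-19 - -16*-13)=286, (-16*-27 - 9*-19)=603; twice the area = |70| = 70; area = 35; boundary points = 7 + 2 + 1 = 10; strictly interior points = area - boundary/2 + 1 = 31; answer 31
Stage 3: B2 = 31; m = 12310; 12310 = 2 * 5 * 1231; sigma = (1 + 2) * (1 + 5) * (1 + 1231) = 3 * 6 * 1232 = 22176; answer 22176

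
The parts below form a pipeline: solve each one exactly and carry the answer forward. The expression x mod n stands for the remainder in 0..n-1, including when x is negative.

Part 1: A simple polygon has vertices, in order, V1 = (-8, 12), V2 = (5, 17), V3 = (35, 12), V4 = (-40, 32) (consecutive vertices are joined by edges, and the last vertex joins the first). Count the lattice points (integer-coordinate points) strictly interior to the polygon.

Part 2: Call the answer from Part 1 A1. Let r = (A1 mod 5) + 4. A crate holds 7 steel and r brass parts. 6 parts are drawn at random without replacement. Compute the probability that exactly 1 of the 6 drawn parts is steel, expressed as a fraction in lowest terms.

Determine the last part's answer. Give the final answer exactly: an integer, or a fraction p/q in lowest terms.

1/132

Part 1: cross terms: (-8*17 - 5*12)=-196, (5*12 - 35*17)=-535, (35*32 - -40*12)=1600, (-40*12 - -8*32)=-224; twice the area = |645| = 645; area = 645/2; boundary points = 1 + 5 + 5 + 4 = 15; strictly interior points = area - boundary/2 + 1 = 316; answer 316
Part 2: A1 = 316; r = 5; total draws C(12,6) = 924; favorable C(7,1)*C(5,5) = 7; P = 1/132; answer 1/132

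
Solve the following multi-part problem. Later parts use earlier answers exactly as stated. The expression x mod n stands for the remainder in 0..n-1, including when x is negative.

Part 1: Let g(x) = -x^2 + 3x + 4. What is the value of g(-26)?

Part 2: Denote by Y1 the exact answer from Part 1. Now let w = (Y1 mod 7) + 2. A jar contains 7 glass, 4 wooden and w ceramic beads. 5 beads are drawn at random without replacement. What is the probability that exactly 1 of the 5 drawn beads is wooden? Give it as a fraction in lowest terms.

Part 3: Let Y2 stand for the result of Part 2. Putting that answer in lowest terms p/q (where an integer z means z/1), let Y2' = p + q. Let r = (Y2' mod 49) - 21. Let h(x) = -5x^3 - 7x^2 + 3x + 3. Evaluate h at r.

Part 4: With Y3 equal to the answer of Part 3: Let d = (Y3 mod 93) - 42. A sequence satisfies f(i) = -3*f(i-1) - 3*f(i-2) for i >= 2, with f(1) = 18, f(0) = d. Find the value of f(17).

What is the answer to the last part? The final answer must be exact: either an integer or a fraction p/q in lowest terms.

Part 1: -1*(-26)^2 + 3*(-26)^1 + 4 = (-676) + (-78) + (4) = -750; answer -750
Part 2: Y1 = -750; w = 8; total draws C(19,5) = 11628; favorable C(4,1)*C(15,4) = 5460; P = 455/969; answer 455/969
Part 3: Y2 = 455/969; threaded value p + q = 1424; r = -18; -5*(-18)^3 - 7*(-18)^2 + 3*(-18)^1 + 3 = (29160) + (-2268) + (-54) + (3) = 26841; answer 26841
Part 4: Y3 = 26841; d = 15; f(2) = -3*(18) - 3*(15) = -99; iterating: f(2)=-99, f(3)=243, f(4)=-432, f(5)=567, f(6)=-405, f(7)=-486, f(8)=2673, f(9)=-6561, f(10)=11664, f(11)=-15309, f(12)=10935, f(13)=13122, f(14)=-72171, f(15)=177147, f(16)=-314928, f(17)=413343; answer 413343

413343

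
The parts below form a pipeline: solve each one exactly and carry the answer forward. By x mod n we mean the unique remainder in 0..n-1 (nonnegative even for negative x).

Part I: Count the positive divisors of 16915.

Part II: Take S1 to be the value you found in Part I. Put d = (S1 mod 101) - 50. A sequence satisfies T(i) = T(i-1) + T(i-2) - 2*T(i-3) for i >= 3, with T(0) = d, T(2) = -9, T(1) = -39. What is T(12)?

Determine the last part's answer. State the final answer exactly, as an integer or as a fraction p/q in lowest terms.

-792

Part I: 16915 = 5 * 17 * 199; number of divisors = (1+1) * (1+1) * (1+1) = 8; answer 8
Part II: S1 = 8; d = -42; T(3) = 1*(-9) + 1*(-39) - 2*(-42) = 36; iterating: T(3)=36, T(4)=105, T(5)=159, T(6)=192, T(7)=141, T(8)=15, T(9)=-228, T(10)=-495, T(11)=-753, T(12)=-792; answer -792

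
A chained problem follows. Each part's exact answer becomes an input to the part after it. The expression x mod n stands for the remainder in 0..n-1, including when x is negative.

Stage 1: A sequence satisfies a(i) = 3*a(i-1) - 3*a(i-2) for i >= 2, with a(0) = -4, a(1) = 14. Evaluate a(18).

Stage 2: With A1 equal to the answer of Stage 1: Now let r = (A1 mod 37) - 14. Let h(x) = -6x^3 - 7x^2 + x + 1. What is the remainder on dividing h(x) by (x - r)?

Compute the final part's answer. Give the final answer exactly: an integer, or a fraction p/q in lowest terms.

Stage 1: a(2) = 3*(14) - 3*(-4) = 54; iterating: a(2)=54, a(3)=120, a(4)=198, a(5)=234, a(6)=108, a(7)=-378, a(8)=-1458, a(9)=-3240, a(10)=-5346, a(11)=-6318, a(12)=-2916, a(13)=10206, a(14)=39366, a(15)=87480, a(16)=144342, a(17)=170586, a(18)=78732; answer 78732
Stage 2: A1 = 78732; r = 19; remainder = value at the root: -6*(19)^3 - 7*(19)^2 + 1*(19)^1 + 1 = (-41154) + (-2527) + (19) + (1) = -43661; answer -43661

-43661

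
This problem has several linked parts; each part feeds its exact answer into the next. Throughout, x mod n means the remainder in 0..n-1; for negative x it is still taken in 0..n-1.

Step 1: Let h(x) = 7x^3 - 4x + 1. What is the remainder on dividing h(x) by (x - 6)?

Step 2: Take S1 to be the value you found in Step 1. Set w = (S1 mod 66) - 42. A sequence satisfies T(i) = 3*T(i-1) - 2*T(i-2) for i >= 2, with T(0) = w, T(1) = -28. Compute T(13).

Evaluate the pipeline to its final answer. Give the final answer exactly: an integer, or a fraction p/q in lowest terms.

Step 1: remainder = value at the root: 7*(6)^3 - 4*(6)^1 + 1 = (1512) + (-24) + (1) = 1489; answer 1489
Step 2: S1 = 1489; w = -5; T(2) = 3*(-28) - 2*(-5) = -74; iterating: T(2)=-74, T(3)=-166, T(4)=-350, T(5)=-718, T(6)=-1454, T(7)=-2926, T(8)=-5870, T(9)=-11758, T(10)=-23534, T(11)=-47086, T(12)=-94190, T(13)=-188398; answer -188398

-188398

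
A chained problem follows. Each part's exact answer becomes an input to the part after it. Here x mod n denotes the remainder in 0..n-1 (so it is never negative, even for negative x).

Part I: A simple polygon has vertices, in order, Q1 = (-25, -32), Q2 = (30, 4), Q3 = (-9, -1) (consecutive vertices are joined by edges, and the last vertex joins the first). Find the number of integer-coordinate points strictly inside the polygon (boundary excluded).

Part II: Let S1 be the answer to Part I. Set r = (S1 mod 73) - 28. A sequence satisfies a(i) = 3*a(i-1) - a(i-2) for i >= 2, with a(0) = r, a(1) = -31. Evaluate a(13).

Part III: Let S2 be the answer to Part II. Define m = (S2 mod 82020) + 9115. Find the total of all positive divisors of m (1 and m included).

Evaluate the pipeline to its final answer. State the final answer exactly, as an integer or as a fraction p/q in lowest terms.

236376

Part I: cross terms: (-25*4 - 30*-32)=860, (30*-1 - -9*4)=6, (-9*-32 - -25*-1)=263; twice the area = |1129| = 1129; area = 1129/2; boundary points = 1 + 1 + 1 = 3; strictly interior points = area - boundary/2 + 1 = 564; answer 564
Part II: S1 = 564; r = 25; a(2) = 3*(-31) - 1*(25) = -118; iterating: a(2)=-118, a(3)=-323, a(4)=-851, a(5)=-2230, a(6)=-5839, a(7)=-15287, a(8)=-40022, a(9)=-104779, a(10)=-274315, a(11)=-718166, a(12)=-1880183, a(13)=-4922383; answer -4922383
Part III: S2 = -4922383; m = 89952; 89952 = 2^5 * 3 * 937; sigma = (1 + 2 + 4 + 8 + 16 + 32) * (1 + 3) * (1 + 937) = 63 * 4 * 938 = 236376; answer 236376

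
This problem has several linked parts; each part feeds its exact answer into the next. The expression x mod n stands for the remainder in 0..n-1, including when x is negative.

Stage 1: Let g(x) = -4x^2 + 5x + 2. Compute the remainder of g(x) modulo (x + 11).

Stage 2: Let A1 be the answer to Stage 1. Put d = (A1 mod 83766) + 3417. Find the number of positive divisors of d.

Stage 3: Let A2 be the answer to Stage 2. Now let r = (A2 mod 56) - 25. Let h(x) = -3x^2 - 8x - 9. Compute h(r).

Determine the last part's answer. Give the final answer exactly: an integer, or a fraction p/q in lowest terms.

Stage 1: remainder = value at the root: -4*(-11)^2 + 5*(-11)^1 + 2 = (-484) + (-55) + (2) = -537; answer -537
Stage 2: A1 = -537; d = 86646; 86646 = 2 * 3 * 7 * 2063; number of divisors = (1+1) * (1+1) * (1+1) * (1+1) = 16; answer 16
Stage 3: A2 = 16; r = -9; -3*(-9)^2 - 8*(-9)^1 - 9 = (-243) + (72) + (-9) = -180; answer -180

-180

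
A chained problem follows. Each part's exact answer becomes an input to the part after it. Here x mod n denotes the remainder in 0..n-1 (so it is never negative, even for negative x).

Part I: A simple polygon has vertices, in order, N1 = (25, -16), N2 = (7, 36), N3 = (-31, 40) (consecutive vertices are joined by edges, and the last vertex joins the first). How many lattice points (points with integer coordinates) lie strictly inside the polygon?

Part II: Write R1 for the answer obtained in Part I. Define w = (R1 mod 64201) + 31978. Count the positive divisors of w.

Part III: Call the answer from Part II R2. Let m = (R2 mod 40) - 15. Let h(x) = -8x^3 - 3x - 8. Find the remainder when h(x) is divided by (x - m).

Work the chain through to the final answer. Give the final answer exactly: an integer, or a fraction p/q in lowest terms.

Part I: cross terms: (25*36 - 7*-16)=1012, (7*40 - -31*36)=1396, (-31*-16 - 25*40)=-504; twice the area = |1904| = 1904; area = 952; boundary points = 2 + 2 + 56 = 60; strictly interior points = area - boundary/2 + 1 = 923; answer 923
Part II: R1 = 923; w = 32901; 32901 = 3 * 11 * 997; number of divisors = (1+1) * (1+1) * (1+1) = 8; answer 8
Part III: R2 = 8; m = -7; remainder = value at the root: -8*(-7)^3 - 3*(-7)^1 - 8 = (2744) + (21) + (-8) = 2757; answer 2757

2757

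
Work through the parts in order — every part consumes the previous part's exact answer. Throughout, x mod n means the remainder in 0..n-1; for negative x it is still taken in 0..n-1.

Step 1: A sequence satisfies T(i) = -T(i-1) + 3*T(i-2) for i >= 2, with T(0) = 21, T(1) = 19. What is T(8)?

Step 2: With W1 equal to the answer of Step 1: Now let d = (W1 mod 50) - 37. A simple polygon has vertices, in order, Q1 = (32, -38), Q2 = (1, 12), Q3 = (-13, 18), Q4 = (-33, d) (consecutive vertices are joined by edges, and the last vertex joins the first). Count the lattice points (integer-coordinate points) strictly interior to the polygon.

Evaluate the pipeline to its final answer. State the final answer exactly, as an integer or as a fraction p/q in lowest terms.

Step 1: T(2) = -1*(19) + 3*(21) = 44; iterating: T(2)=44, T(3)=13, T(4)=119, T(5)=-80, T(6)=437, T(7)=-677, T(8)=1988; answer 1988
Step 2: W1 = 1988; d = 1; cross terms: (32*12 - 1*-38)=422, (1*18 - -13*12)=174, (-13*1 - -33*18)=581, (-33*-38 - 32*1)=1222; twice the area = |2399| = 2399; area = 2399/2; boundary points = 1 + 2 + 1 + 13 = 17; strictly interior points = area - boundary/2 + 1 = 1192; answer 1192

1192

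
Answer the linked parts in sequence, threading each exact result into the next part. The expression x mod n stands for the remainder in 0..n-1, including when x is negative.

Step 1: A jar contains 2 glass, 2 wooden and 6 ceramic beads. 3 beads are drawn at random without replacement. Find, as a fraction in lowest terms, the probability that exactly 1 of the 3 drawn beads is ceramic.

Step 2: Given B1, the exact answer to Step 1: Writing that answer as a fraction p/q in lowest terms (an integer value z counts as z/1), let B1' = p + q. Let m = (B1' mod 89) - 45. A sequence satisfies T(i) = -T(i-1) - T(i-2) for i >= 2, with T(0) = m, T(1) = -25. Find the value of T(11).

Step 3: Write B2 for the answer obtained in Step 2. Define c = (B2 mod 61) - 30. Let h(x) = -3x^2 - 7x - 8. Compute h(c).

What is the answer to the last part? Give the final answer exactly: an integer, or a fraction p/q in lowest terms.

-2384

Step 1: total draws C(10,3) = 120; favorable C(6,1)*C(4,2) = 36; P = 3/10; answer 3/10
Step 2: B1 = 3/10; threaded value p + q = 13; m = -32; T(2) = -1*(-25) - 1*(-32) = 57; iterating: T(2)=57, T(3)=-32, T(4)=-25, T(5)=57, T(6)=-32, T(7)=-25, T(8)=57, T(9)=-32, T(10)=-25, T(11)=57; answer 57
Step 3: B2 = 57; c = 27; -3*(27)^2 - 7*(27)^1 - 8 = (-2187) + (-189) + (-8) = -2384; answer -2384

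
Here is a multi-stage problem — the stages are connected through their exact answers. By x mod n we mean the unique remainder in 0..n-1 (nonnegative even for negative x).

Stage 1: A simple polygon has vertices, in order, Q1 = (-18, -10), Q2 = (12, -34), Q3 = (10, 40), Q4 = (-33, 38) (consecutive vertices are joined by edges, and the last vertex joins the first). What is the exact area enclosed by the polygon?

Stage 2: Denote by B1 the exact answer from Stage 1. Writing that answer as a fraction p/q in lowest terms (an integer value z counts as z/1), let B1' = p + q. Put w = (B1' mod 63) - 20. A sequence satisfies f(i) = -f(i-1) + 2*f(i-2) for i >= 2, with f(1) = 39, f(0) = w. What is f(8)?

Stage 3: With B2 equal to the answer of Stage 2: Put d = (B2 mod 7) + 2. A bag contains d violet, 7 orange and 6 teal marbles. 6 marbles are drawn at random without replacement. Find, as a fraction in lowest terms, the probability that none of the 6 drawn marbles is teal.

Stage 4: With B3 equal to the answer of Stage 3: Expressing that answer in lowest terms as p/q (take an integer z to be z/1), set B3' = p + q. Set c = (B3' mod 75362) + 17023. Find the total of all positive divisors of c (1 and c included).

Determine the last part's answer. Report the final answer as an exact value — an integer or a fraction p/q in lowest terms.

Stage 1: cross terms: (-18*-34 - 12*-10)=732, (12*40 - 10*-34)=820, (10*38 - -33*40)=1700, (-33*-10 - -18*38)=1014; twice the area = |4266| = 4266; area = 2133; answer 2133
Stage 2: B1 = 2133; threaded value p + q = 2134; w = 35; f(2) = -1*(39) + 2*(35) = 31; iterating: f(2)=31, f(3)=47, f(4)=15, f(5)=79, f(6)=-49, f(7)=207, f(8)=-305; answer -305
Stage 3: B2 = -305; d = 5; total draws C(18,6) = 18564; favorable C(12,6) = 924; P = 11/221; answer 11/221
Stage 4: B3 = 11/221; threaded value p + q = 232; c = 17255; 17255 = 5 * 7 * 17 * 29; sigma = (1 + 5) * (1 + 7) * (1 + 17) * (1 + 29) = 6 * 8 * 18 * 30 = 25920; answer 25920

25920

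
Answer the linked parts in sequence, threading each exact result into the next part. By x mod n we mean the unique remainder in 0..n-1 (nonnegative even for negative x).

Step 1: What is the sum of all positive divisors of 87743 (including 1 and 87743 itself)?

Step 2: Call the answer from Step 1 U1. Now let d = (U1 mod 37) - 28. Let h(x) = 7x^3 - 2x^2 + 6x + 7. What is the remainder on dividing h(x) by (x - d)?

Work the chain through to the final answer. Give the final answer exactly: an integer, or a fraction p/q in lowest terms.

-9618

Step 1: 87743 is prime, so its only divisors are 1 and 87743; sigma = 1 + 87743 = 87744; answer 87744
Step 2: U1 = 87744; d = -11; remainder = value at the root: 7*(-11)^3 - 2*(-11)^2 + 6*(-11)^1 + 7 = (-9317) + (-242) + (-66) + (7) = -9618; answer -9618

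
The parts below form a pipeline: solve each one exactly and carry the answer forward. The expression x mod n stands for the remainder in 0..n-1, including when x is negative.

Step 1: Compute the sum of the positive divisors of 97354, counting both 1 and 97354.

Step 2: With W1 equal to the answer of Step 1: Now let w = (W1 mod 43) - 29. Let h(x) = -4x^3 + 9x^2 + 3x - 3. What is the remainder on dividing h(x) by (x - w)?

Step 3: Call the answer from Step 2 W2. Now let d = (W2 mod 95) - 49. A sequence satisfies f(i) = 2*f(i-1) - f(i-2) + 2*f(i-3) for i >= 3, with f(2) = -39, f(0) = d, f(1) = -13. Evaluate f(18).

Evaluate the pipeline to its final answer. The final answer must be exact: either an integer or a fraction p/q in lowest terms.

-1363167

Step 1: 97354 = 2 * 48677; sigma = (1 + 2) * (1 + 48677) = 3 * 48678 = 146034; answer 146034
Step 2: W1 = 146034; w = -23; remainder = value at the root: -4*(-23)^3 + 9*(-23)^2 + 3*(-23)^1 - 3 = (48668) + (4761) + (-69) + (-3) = 53357; answer 53357
Step 3: W2 = 53357; d = 13; f(3) = 2*(-39) - 1*(-13) + 2*(13) = -39; iterating: f(3)=-39, f(4)=-65, f(5)=-169, f(6)=-351, f(7)=-663, f(8)=-1313, f(9)=-2665, f(10)=-5343, f(11)=-10647, f(12)=-21281, f(13)=-42601, f(14)=-85215, f(15)=-170391, f(16)=-340769, f(17)=-681577, f(18)=-1363167; answer -1363167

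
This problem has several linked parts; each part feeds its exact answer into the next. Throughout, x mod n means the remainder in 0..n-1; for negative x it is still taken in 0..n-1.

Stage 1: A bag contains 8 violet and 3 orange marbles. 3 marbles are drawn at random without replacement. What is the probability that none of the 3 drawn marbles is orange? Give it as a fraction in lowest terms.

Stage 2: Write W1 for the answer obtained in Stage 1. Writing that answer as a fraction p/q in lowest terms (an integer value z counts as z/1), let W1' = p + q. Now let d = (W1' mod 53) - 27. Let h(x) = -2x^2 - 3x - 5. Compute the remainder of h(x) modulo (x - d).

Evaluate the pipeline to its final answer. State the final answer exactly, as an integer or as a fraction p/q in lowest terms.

-599

Stage 1: total draws C(11,3) = 165; favorable C(8,3) = 56; P = 56/165; answer 56/165
Stage 2: W1 = 56/165; threaded value p + q = 221; d = -18; remainder = value at the root: -2*(-18)^2 - 3*(-18)^1 - 5 = (-648) + (54) + (-5) = -599; answer -599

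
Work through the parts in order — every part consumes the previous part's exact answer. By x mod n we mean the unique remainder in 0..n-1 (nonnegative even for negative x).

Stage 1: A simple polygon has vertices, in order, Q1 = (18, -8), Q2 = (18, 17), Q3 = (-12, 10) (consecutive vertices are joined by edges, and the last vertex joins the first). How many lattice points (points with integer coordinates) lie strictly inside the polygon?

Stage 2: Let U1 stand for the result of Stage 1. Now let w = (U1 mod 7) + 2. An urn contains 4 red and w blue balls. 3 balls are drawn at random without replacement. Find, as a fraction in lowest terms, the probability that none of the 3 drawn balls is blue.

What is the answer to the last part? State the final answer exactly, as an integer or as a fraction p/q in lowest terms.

Stage 1: cross terms: (18*17 - 18*-8)=450, (18*10 - -12*17)=384, (-12*-8 - 18*10)=-84; twice the area = |750| = 750; area = 375; boundary points = 25 + 1 + 6 = 32; strictly interior points = area - boundary/2 + 1 = 360; answer 360
Stage 2: U1 = 360; w = 5; total draws C(9,3) = 84; favorable C(4,3) = 4; P = 1/21; answer 1/21

1/21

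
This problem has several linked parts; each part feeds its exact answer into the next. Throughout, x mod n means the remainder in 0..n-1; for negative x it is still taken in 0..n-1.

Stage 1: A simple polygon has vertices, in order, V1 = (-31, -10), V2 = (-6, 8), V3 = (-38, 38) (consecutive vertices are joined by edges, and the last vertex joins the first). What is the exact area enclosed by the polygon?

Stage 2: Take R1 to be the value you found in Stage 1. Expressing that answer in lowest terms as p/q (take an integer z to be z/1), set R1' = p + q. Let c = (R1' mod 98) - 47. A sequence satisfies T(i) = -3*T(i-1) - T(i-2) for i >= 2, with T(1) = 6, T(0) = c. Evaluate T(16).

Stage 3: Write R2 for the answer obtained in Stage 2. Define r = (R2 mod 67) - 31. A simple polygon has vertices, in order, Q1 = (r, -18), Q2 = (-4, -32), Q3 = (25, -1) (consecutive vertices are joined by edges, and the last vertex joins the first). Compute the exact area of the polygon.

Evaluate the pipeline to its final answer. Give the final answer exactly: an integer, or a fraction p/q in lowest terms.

Stage 1: cross terms: (-31*8 - -6*-10)=-308, (-6*38 - -38*8)=76, (-38*-10 - -31*38)=1558; twice the area = |1326| = 1326; area = 663; answer 663
Stage 2: R1 = 663; threaded value p + q = 664; c = 29; T(2) = -3*(6) - 1*(29) = -47; iterating: T(2)=-47, T(3)=135, T(4)=-358, T(5)=939, T(6)=-2459, T(7)=6438, T(8)=-16855, T(9)=44127, T(10)=-115526, T(11)=302451, T(12)=-791827, T(13)=2073030, T(14)=-5427263, T(15)=14208759, T(16)=-37199014; answer -37199014
Stage 3: R2 = -37199014; r = 25; cross terms: (25*-32 - -4*-18)=-872, (-4*-1 - 25*-32)=804, (25*-18 - 25*-1)=-425; twice the area = |-493| = 493; area = 493/2; answer 493/2

493/2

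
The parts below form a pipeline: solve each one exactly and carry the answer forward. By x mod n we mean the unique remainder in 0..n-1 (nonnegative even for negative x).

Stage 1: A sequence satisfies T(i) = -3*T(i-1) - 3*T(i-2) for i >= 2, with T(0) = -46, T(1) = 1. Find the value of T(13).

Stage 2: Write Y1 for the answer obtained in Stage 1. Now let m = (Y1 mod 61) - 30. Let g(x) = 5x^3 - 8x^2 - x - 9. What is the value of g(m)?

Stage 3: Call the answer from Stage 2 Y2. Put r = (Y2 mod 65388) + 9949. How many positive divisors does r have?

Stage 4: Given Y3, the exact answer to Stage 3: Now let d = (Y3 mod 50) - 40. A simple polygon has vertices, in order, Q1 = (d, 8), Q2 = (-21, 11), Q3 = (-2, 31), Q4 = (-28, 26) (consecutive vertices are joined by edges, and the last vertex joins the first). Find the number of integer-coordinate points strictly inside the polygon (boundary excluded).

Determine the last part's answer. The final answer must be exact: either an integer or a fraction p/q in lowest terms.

Stage 1: T(2) = -3*(1) - 3*(-46) = 135; iterating: T(2)=135, T(3)=-408, T(4)=819, T(5)=-1233, T(6)=1242, T(7)=-27, T(8)=-3645, T(9)=11016, T(10)=-22113, T(11)=33291, T(12)=-33534, T(13)=729; answer 729
Stage 2: Y1 = 729; m = 28; 5*(28)^3 - 8*(28)^2 - 1*(28)^1 - 9 = (109760) + (-6272) + (-28) + (-9) = 103451; answer 103451
Stage 3: Y2 = 103451; r = 48012; 48012 = 2^2 * 3 * 4001; number of divisors = (2+1) * (1+1) * (1+1) = 12; answer 12
Stage 4: Y3 = 12; d = -28; cross terms: (-28*11 - -21*8)=-140, (-21*31 - -2*11)=-629, (-2*26 - -28*31)=816, (-28*8 - -28*26)=504; twice the area = |551| = 551; area = 551/2; boundary points = 1 + 1 + 1 + 18 = 21; strictly interior points = area - boundary/2 + 1 = 266; answer 266

266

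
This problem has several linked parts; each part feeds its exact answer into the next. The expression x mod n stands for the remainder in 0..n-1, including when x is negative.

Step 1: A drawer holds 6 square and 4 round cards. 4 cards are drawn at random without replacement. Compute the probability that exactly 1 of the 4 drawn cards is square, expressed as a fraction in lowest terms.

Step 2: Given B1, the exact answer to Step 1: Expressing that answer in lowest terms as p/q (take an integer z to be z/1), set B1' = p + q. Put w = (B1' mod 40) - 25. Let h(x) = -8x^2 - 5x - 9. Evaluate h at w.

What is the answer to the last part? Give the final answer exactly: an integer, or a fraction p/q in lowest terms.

-1647

Step 1: total draws C(10,4) = 210; favorable C(6,1)*C(4,3) = 24; P = 4/35; answer 4/35
Step 2: B1 = 4/35; threaded value p + q = 39; w = 14; -8*(14)^2 - 5*(14)^1 - 9 = (-1568) + (-70) + (-9) = -1647; answer -1647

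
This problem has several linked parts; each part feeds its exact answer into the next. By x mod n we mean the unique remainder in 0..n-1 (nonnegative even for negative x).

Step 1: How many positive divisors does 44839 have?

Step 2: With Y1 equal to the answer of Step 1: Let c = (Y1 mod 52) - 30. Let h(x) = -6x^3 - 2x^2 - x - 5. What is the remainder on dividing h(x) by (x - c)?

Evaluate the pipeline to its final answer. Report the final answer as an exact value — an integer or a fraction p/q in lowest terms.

130167

Step 1: 44839 is prime, so its only divisors are 1 and 44839; count = 2; answer 2
Step 2: Y1 = 2; c = -28; remainder = value at the root: -6*(-28)^3 - 2*(-28)^2 - 1*(-28)^1 - 5 = (131712) + (-1568) + (28) + (-5) = 130167; answer 130167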